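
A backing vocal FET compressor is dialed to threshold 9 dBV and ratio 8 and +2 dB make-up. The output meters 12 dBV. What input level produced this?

Stripping the +2 dB make-up gives 10 dBV at the gain stage.
The compressed level sits 10 − 9 = 1 dB over threshold.
Undo the ratio: input overshoot = 1 × 8 = 8 dB, giving input = 17 dBV.

17 dBV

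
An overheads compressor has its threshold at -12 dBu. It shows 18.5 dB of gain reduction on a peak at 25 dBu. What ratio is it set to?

2:1

Input overshoot = 25 − (-12) = 37 dB.
Output overshoot = 37 − 18.5 = 18.5 dB.
Ratio = input overshoot / output overshoot = 37 / 18.5 = 2.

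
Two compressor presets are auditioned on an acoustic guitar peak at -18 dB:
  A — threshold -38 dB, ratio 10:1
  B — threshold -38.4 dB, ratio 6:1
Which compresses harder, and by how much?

A: overshoot 20 dB → output overshoot 2 dB → GR 18 dB.
B: overshoot 20.4 dB → output overshoot 3.4 dB → GR 17 dB.
A reduces 1 dB more.

A, by 1 dB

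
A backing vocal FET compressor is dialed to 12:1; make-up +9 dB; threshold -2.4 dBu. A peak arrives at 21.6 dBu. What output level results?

8.6 dBu

The input is 24 dB above the -2.4 dBu threshold.
The 24 dB excess becomes 2 dB after 12:1 reduction.
Output = -2.4 + 2 = -0.4 dBu; make-up adds 9 dB, giving 8.6 dBu.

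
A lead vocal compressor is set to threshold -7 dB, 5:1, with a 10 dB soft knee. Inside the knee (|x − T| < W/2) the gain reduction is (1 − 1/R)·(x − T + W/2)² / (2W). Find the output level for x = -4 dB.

-6.56 dB

x − T + W/2 = -4 − (-7) + 5 = 8.
GR = (1 − 1/5) × 8² / 20 = 0.8 × 64 / 20 = 2.56 dB.
Output = -4 − 2.56 = -6.56 dB.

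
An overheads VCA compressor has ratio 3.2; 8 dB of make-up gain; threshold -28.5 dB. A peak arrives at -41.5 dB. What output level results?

-41.5 dB is 13 dB below the -28.5 dB threshold, so no gain reduction is applied.
Make-up gain adds 8 dB: -41.5 + 8 = -33.5 dB.

-33.5 dB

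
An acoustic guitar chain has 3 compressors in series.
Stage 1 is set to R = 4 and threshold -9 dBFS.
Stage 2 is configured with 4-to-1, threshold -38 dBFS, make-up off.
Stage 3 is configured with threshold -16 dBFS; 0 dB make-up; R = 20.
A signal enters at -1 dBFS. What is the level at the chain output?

Stage 1: 8 dB above -9 dBFS, reduced 4:1 to 2 dB above → -7 dBFS.
Stage 2: 31 dB above -38 dBFS, reduced 4:1 to 7.75 dB above → -30.25 dBFS.
Stage 3: -30.25 dBFS is at or below the -16 dBFS threshold — no compression; output -30.25 dBFS.

-30.25 dBFS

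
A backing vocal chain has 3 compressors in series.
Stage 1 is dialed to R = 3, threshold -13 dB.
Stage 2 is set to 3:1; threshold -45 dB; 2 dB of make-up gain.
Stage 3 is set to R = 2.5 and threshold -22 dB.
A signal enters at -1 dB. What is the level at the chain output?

Stage 1: 12 dB above -13 dB, reduced 3:1 to 4 dB above → -9 dB.
Stage 2: 36 dB above -45 dB, reduced 3:1 to 12 dB above → -33 dB; +2 dB make-up → -31 dB.
Stage 3: below threshold (-31 ≤ -22); passes unchanged; output -31 dB.

-31 dB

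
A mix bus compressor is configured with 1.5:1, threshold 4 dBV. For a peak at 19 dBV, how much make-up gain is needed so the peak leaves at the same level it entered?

5 dB

Without make-up, output = threshold + overshoot/1.5 = 4 + 10 = 14 dBV.
Gap to target: 5 dB.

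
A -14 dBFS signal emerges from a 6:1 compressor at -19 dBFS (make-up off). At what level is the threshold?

Let T be the threshold. Output overshoot = (input overshoot)/R, so -19 − T = (-14 − T)/6.
6·(-19 − T) = -14 − T → 5·T = -114 − (-14) = -100.
T = -100/5 = -20 dBFS.

-20 dBFS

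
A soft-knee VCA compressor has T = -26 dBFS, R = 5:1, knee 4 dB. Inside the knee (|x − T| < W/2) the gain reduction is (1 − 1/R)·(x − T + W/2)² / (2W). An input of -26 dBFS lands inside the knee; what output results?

-26.4 dBFS

x − T + W/2 = -26 − (-26) + 2 = 2.
GR = (1 − 1/5) × 2² / 8 = 0.8 × 4 / 8 = 0.4 dB.
Output = -26 − 0.4 = -26.4 dBFS.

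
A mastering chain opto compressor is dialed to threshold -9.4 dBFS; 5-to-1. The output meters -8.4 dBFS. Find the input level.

The compressed level sits -8.4 − (-9.4) = 1 dB over threshold.
Input overshoot = R × output overshoot = 5 dB → input = -9.4 + 5 = -4.4 dBFS.

-4.4 dBFS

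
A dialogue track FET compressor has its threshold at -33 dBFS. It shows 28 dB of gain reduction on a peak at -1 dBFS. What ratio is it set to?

8:1

Input overshoot = -1 − (-33) = 32 dB.
Output overshoot = 32 − 28 = 4 dB.
Ratio = input overshoot / output overshoot = 32 / 4 = 8.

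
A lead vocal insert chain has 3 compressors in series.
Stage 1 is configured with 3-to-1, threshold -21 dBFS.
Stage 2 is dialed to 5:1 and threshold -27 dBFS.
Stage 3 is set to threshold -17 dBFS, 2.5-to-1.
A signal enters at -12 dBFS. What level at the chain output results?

-25.2 dBFS

Stage 1: 9 dB above -21 dBFS, reduced 3:1 to 3 dB above → -18 dBFS.
Stage 2: -18 dBFS is 9 dB over -27 dBFS; at 5:1 that becomes 1.8 dB over, giving -25.2 dBFS.
Stage 3: -25.2 dBFS ≤ -17 dBFS, so stage 3 doesn't engage; output -25.2 dBFS.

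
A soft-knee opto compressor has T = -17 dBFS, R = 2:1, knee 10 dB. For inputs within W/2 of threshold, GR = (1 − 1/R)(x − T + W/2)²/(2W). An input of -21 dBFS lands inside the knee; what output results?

x − T + W/2 = -21 − (-17) + 5 = 1.
GR = (1 − 1/2) × 1² / 20 = 0.5 × 1 / 20 = 0.025 dB.
Output = -21 − 0.025 = -21.025 dBFS.

-21.025 dBFS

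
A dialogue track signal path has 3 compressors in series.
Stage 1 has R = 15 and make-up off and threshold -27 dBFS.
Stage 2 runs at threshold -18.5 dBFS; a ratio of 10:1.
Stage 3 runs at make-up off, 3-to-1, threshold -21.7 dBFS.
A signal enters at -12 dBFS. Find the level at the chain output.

-26 dBFS

Stage 1: overshoot 15 dB → 15/15 = 1 dB → -26 dBFS.
Stage 2: -26 dBFS is at or below the -18.5 dBFS threshold — no compression; output -26 dBFS.
Stage 3: -26 dBFS is at or below the -21.7 dBFS threshold — no compression; output -26 dBFS.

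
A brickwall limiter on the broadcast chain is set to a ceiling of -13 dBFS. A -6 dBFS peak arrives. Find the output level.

At ∞:1, everything above -13 dBFS is held at the ceiling.

-13 dBFS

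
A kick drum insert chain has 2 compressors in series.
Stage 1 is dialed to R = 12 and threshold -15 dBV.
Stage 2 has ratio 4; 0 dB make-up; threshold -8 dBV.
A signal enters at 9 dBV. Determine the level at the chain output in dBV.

-13 dBV

Stage 1: 9 dBV is 24 dB over -15 dBV; at 12:1 that becomes 2 dB over, giving -13 dBV.
Stage 2: -13 dBV ≤ -8 dBV, so stage 2 doesn't engage; output -13 dBV.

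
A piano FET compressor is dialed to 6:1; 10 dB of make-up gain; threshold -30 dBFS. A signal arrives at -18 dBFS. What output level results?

-18 dBFS

-18 dBFS sits 12 dB over threshold.
6:1 compression reduces that to 12/6 = 2 dB over.
That puts the output at -28 dBFS; make-up adds 10 dB, giving -18 dBFS.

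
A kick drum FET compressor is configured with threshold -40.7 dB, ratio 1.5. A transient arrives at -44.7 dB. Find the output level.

-44.7 dB

-44.7 dB is 4 dB below the -40.7 dB threshold, so no gain reduction is applied.
Output = input = -44.7 dB.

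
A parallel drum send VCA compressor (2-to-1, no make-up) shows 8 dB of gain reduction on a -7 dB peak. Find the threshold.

Let T be the threshold. Output overshoot = (input overshoot)/R, so -15 − T = (-7 − T)/2.
2·(-15 − T) = -7 − T → 1·T = -30 − (-7) = -23.
T = -23/1 = -23 dB.

-23 dB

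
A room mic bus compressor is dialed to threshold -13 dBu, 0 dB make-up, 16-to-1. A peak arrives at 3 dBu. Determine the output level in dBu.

The input is 16 dB above the -13 dBu threshold.
16:1 compression reduces that to 16/16 = 1 dB over.
So the level is -13 + 1 = -12 dBu.

-12 dBu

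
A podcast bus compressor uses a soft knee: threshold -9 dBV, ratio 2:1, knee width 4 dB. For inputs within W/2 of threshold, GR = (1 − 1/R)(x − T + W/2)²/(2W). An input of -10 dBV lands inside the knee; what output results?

x − T + W/2 = -10 − (-9) + 2 = 1.
GR = (1 − 1/2) × 1² / 8 = 0.5 × 1 / 8 = 0.0625 dB.
Output = -10 − 0.0625 = -10.0625 dBV.

-10.0625 dBV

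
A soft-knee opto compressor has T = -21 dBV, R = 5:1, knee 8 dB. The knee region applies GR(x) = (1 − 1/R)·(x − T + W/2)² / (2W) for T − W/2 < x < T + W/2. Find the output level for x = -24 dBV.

x − T + W/2 = -24 − (-21) + 4 = 1.
GR = (1 − 1/5) × 1² / 16 = 0.8 × 1 / 16 = 0.05 dB.
Output = -24 − 0.05 = -24.05 dBV.

-24.05 dBV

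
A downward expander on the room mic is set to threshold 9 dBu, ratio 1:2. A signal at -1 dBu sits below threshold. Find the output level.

Undershoot = 9 − (-1) = 10 dB.
At 1:2, that expands to 20 dB under threshold.
Output = 9 − 20 = -11 dBu.

-11 dBu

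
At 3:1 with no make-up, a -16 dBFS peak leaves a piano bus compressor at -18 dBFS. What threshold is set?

Let T be the threshold. Output overshoot = (input overshoot)/R, so -18 − T = (-16 − T)/3.
3·(-18 − T) = -16 − T → 2·T = -54 − (-16) = -38.
T = -38/2 = -19 dBFS.

-19 dBFS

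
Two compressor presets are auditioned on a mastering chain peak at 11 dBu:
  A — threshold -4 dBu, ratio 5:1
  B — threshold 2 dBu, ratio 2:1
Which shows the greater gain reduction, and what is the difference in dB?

A: 15 dB over, compressed to 3 dB over, so 12 dB of GR.
B: 9 dB over, compressed to 4.5 dB over, so 4.5 dB of GR.
Difference: 7.5 dB in favour of A.

A, by 7.5 dB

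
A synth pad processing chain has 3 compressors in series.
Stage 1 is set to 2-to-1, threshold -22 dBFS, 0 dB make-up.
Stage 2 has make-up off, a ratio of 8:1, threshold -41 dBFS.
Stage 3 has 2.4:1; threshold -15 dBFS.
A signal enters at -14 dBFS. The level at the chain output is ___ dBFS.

-38.125 dBFS

Stage 1: -14 dBFS is 8 dB over -22 dBFS; at 2:1 that becomes 4 dB over, giving -18 dBFS.
Stage 2: -18 dBFS is 23 dB over -41 dBFS; at 8:1 that becomes 2.875 dB over, giving -38.125 dBFS.
Stage 3: -38.125 dBFS is at or below the -15 dBFS threshold — no compression; output -38.125 dBFS.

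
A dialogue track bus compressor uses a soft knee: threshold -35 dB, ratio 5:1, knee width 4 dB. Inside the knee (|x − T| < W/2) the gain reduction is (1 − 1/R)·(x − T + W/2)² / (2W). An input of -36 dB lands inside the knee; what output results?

-36.1 dB

x − T + W/2 = -36 − (-35) + 2 = 1.
GR = (1 − 1/5) × 1² / 8 = 0.8 × 1 / 8 = 0.1 dB.
Output = -36 − 0.1 = -36.1 dB.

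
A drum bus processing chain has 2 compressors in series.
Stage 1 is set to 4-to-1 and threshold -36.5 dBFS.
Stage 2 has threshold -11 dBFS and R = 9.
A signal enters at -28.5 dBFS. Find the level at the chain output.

Stage 1: overshoot 8 dB → 8/4 = 2 dB → -34.5 dBFS.
Stage 2: -34.5 dBFS ≤ -11 dBFS, so stage 2 doesn't engage; output -34.5 dBFS.

-34.5 dBFS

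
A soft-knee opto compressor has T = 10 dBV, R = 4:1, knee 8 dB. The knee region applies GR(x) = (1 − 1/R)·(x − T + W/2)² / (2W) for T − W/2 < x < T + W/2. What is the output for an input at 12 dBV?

x − T + W/2 = 12 − 10 + 4 = 6.
GR = (1 − 1/4) × 6² / 16 = 0.75 × 36 / 16 = 1.6875 dB.
Output = 12 − 1.6875 = 10.3125 dBV.

10.3125 dBV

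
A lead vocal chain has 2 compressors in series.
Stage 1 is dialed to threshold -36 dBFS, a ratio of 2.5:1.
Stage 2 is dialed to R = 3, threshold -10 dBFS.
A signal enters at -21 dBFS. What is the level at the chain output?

-30 dBFS

Stage 1: -21 dBFS is 15 dB over -36 dBFS; at 2.5:1 that becomes 6 dB over, giving -30 dBFS.
Stage 2: -30 dBFS ≤ -10 dBFS, so stage 2 doesn't engage; output -30 dBFS.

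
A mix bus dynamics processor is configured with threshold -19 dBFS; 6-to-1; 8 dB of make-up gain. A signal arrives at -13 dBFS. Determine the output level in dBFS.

-10 dBFS

Overshoot: -13 − (-19) = 6 dB.
6:1 compression reduces that to 6/6 = 1 dB over.
Output = -19 + 1 = -18 dBFS; make-up adds 8 dB, giving -10 dBFS.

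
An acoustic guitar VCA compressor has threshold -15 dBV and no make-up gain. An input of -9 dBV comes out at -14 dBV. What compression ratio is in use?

6:1

Input overshoot = -9 − (-15) = 6 dB; output overshoot = -14 − (-15) = 1 dB.
Ratio = 6 / 1 = 6.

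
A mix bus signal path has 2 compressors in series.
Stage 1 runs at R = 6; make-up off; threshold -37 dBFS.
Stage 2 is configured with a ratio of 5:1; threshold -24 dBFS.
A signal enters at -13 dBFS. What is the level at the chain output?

Stage 1: overshoot 24 dB → 24/6 = 4 dB → -33 dBFS.
Stage 2: -33 dBFS ≤ -24 dBFS, so stage 2 doesn't engage; output -33 dBFS.

-33 dBFS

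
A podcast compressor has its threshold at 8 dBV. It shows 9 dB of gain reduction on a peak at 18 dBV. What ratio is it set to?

Input overshoot = 18 − 8 = 10 dB.
Output overshoot = 10 − 9 = 1 dB.
Ratio = input overshoot / output overshoot = 10 / 1 = 10.

10:1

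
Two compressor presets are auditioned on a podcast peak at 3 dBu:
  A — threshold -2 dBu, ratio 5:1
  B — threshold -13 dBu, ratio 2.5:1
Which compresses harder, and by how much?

A: 5 dB over, compressed to 1 dB over, so 4 dB of GR.
B: 16 dB over, compressed to 6.4 dB over, so 9.6 dB of GR.
Difference: 5.6 dB in favour of B.

B, by 5.6 dB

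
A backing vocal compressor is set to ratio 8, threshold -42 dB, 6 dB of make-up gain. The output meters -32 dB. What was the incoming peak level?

-10 dB

Stripping the +6 dB make-up gives -38 dB at the gain stage.
Post-compression overshoot = -38 − (-42) = 4 dB.
Before 8:1 compression the overshoot was 4 × 8 = 32 dB, so input = -42 + 32 = -10 dB.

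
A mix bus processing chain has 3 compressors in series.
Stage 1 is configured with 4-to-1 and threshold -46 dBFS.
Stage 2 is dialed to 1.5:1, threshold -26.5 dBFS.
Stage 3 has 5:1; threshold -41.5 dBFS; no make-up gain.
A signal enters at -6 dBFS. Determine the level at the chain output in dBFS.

-40.4 dBFS

Stage 1: overshoot 40 dB → 40/4 = 10 dB → -36 dBFS.
Stage 2: -36 dBFS is at or below the -26.5 dBFS threshold — no compression; output -36 dBFS.
Stage 3: 5.5 dB above -41.5 dBFS, reduced 5:1 to 1.1 dB above → -40.4 dBFS.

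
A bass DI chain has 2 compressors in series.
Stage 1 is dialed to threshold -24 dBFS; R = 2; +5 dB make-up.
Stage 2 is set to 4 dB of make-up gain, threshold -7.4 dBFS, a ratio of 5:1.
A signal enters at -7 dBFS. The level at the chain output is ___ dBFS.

-6.5 dBFS

Stage 1: 17 dB above -24 dBFS, reduced 2:1 to 8.5 dB above → -15.5 dBFS; +5 dB make-up → -10.5 dBFS.
Stage 2: -10.5 dBFS ≤ -7.4 dBFS, so stage 2 doesn't engage; make-up brings it to -6.5 dBFS.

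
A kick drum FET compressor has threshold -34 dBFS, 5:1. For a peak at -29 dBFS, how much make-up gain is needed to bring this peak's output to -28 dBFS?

Without make-up, output = threshold + overshoot/5 = -34 + 1 = -33 dBFS.
Gap to target: 5 dB.

5 dB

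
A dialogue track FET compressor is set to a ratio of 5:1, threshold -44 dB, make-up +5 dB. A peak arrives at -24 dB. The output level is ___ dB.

Overshoot: -24 − (-44) = 20 dB.
The 20 dB excess becomes 4 dB after 5:1 reduction.
That puts the output at -40 dB; make-up adds 5 dB, giving -35 dB.

-35 dB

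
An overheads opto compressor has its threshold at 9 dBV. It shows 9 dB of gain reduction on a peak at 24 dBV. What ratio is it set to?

2.5:1

Input overshoot = 24 − 9 = 15 dB.
Output overshoot = 15 − 9 = 6 dB.
Ratio = input overshoot / output overshoot = 15 / 6 = 2.5.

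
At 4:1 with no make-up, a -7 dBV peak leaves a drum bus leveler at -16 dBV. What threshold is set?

-19 dBV

Input is 12 dB above T (since output overshoot × R = input overshoot: (-16 − T)·4 = -7 − T gives T = -19 dBV).
Check: -19 + (-7 − (-19))/4 = -19 + 3 = -16 dBV. ✓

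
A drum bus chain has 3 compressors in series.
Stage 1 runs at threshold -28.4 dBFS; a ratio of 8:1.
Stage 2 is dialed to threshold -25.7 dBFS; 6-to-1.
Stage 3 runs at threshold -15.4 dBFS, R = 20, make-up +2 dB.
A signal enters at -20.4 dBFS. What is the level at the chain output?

Stage 1: -20.4 dBFS is 8 dB over -28.4 dBFS; at 8:1 that becomes 1 dB over, giving -27.4 dBFS.
Stage 2: -27.4 dBFS ≤ -25.7 dBFS, so stage 2 doesn't engage; output -27.4 dBFS.
Stage 3: below threshold (-27.4 ≤ -15.4); passes unchanged; make-up brings it to -25.4 dBFS.

-25.4 dBFS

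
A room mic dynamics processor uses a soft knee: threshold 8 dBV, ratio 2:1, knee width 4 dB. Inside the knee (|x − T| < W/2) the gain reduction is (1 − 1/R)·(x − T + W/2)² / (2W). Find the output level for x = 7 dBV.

x − T + W/2 = 7 − 8 + 2 = 1.
GR = (1 − 1/2) × 1² / 8 = 0.5 × 1 / 8 = 0.0625 dB.
Output = 7 − 0.0625 = 6.9375 dBV.

6.9375 dBV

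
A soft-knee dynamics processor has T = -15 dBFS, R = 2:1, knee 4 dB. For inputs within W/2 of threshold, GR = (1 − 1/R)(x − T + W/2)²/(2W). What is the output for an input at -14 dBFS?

x − T + W/2 = -14 − (-15) + 2 = 3.
GR = (1 − 1/2) × 3² / 8 = 0.5 × 9 / 8 = 0.5625 dB.
Output = -14 − 0.5625 = -14.5625 dBFS.

-14.5625 dBFS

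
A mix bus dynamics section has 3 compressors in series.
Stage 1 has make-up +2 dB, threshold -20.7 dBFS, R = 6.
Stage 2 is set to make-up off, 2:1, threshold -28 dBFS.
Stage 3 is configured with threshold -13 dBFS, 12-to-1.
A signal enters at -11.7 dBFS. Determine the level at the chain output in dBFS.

Stage 1: overshoot 9 dB → 9/6 = 1.5 dB → -19.2 dBFS; +2 dB make-up → -17.2 dBFS.
Stage 2: overshoot 10.8 dB → 10.8/2 = 5.4 dB → -22.6 dBFS.
Stage 3: -22.6 dBFS ≤ -13 dBFS, so stage 3 doesn't engage; output -22.6 dBFS.

-22.6 dBFS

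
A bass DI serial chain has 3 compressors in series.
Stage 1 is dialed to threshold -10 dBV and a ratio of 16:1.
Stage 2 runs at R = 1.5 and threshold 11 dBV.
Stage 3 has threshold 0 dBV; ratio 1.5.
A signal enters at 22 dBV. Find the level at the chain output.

-8 dBV

Stage 1: 22 dBV is 32 dB over -10 dBV; at 16:1 that becomes 2 dB over, giving -8 dBV.
Stage 2: -8 dBV is at or below the 11 dBV threshold — no compression; output -8 dBV.
Stage 3: below threshold (-8 ≤ 0); passes unchanged; output -8 dBV.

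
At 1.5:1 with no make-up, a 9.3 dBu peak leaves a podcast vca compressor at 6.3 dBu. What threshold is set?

0.3 dBu

Gain reduction = 9.3 − 6.3 = 3 dB; output overshoot = GR / (R − 1) = 3 / 0.5 = 6 dB.
Threshold = output − output overshoot = 6.3 − 6 = 0.3 dBu.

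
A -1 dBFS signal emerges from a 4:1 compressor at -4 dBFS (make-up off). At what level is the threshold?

Input is 4 dB above T (since output overshoot × R = input overshoot: (-4 − T)·4 = -1 − T gives T = -5 dBFS).
Check: -5 + (-1 − (-5))/4 = -5 + 1 = -4 dBFS. ✓

-5 dBFS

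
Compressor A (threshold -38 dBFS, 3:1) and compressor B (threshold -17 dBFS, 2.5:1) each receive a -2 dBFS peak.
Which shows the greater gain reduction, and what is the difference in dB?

A: overshoot 36 dB → output overshoot 12 dB → GR 24 dB.
B: overshoot 15 dB → output overshoot 6 dB → GR 9 dB.
A reduces 15 dB more.

A, by 15 dB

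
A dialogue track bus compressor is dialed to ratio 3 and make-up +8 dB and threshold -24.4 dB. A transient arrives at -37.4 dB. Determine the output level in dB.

-37.4 dB is 13 dB below the -24.4 dB threshold, so no gain reduction is applied.
Make-up gain adds 8 dB: -37.4 + 8 = -29.4 dB.

-29.4 dB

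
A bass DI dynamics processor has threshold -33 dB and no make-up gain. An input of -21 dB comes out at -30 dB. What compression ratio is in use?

4:1

Input overshoot = -21 − (-33) = 12 dB; output overshoot = -30 − (-33) = 3 dB.
Ratio = 12 / 3 = 4.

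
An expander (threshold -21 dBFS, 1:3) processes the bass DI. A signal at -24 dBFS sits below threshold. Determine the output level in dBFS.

Below threshold, a 1:3 expander applies gain = (3−1)×(T − x) of attenuation.
(3−1) × 3 = 6 dB, so output = -24 − 6 = -30 dBFS.

-30 dBFS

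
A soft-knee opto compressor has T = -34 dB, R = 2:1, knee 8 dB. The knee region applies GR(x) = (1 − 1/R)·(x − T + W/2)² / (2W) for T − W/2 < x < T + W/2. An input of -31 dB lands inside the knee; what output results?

-32.53125 dB

x − T + W/2 = -31 − (-34) + 4 = 7.
GR = (1 − 1/2) × 7² / 16 = 0.5 × 49 / 16 = 1.53125 dB.
Output = -31 − 1.53125 = -32.53125 dB.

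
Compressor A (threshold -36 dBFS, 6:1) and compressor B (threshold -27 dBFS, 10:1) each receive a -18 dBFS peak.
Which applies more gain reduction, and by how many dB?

A: 18 dB over, compressed to 3 dB over, so 15 dB of GR.
B: 9 dB over, compressed to 0.9 dB over, so 8.1 dB of GR.
Difference: 6.9 dB in favour of A.

A, by 6.9 dB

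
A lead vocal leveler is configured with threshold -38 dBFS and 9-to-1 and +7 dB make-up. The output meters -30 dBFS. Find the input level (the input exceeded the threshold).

-29 dBFS

Remove make-up: -30 − 7 = -37 dBFS.
The compressed level sits -37 − (-38) = 1 dB over threshold.
Before 9:1 compression the overshoot was 1 × 9 = 9 dB, so input = -38 + 9 = -29 dBFS.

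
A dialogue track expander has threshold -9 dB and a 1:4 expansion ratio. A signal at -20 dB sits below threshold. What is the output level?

Below threshold, a 1:4 expander applies gain = (4−1)×(T − x) of attenuation.
(4−1) × 11 = 33 dB, so output = -20 − 33 = -53 dB.

-53 dB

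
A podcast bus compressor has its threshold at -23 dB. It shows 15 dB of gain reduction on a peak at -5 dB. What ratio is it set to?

6:1

Input overshoot = -5 − (-23) = 18 dB.
Output overshoot = 18 − 15 = 3 dB.
Ratio = input overshoot / output overshoot = 18 / 3 = 6.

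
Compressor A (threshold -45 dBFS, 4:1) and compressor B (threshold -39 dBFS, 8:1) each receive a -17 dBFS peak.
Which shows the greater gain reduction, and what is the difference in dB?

A: overshoot 28 dB → output overshoot 7 dB → GR 21 dB.
B: overshoot 22 dB → output overshoot 2.75 dB → GR 19.25 dB.
A reduces 1.75 dB more.

A, by 1.75 dB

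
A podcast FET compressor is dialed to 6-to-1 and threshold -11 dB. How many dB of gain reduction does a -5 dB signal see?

The signal is 6 dB above threshold.
A 6:1 ratio leaves 1 dB of that excess.
GR = overshoot in − overshoot out = 6 − 1 = 5 dB.

5 dB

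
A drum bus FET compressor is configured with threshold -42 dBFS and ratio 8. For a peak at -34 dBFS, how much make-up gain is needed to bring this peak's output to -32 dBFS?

Without make-up, output = threshold + overshoot/8 = -42 + 1 = -41 dBFS.
Gap to target: 9 dB.

9 dB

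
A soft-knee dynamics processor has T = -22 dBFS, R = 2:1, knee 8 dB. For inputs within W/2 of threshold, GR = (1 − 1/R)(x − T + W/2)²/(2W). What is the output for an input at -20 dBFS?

x − T + W/2 = -20 − (-22) + 4 = 6.
GR = (1 − 1/2) × 6² / 16 = 0.5 × 36 / 16 = 1.125 dB.
Output = -20 − 1.125 = -21.125 dBFS.

-21.125 dBFS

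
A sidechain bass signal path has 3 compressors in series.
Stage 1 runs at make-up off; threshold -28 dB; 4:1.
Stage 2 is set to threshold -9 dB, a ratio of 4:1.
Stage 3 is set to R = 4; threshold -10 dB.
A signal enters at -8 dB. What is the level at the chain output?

Stage 1: overshoot 20 dB → 20/4 = 5 dB → -23 dB.
Stage 2: -23 dB ≤ -9 dB, so stage 2 doesn't engage; output -23 dB.
Stage 3: -23 dB is at or below the -10 dB threshold — no compression; output -23 dB.

-23 dB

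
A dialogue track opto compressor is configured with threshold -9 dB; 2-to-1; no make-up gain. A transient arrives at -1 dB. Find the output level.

-1 dB sits 8 dB over threshold.
At 2:1 the overshoot is divided by 2, leaving 4 dB above threshold.
That puts the output at -5 dB.

-5 dB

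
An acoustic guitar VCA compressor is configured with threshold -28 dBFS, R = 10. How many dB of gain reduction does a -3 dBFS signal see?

Overshoot = -3 − (-28) = 25 dB.
At 10:1, output sits 25/10 = 2.5 dB above threshold.
Gain reduction = 25 − 2.5 = 22.5 dB.

22.5 dB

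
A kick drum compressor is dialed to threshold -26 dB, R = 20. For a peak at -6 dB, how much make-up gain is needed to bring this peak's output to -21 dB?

4 dB

The peak compresses to -26 + 20/20 = -25 dB.
To reach -21 dB requires -21 − (-25) = 4 dB of make-up.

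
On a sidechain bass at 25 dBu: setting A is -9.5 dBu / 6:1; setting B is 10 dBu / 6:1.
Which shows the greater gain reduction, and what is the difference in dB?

A: overshoot 34.5 dB → output overshoot 5.75 dB → GR 28.75 dB.
B: overshoot 15 dB → output overshoot 2.5 dB → GR 12.5 dB.
A applies 16.25 dB more gain reduction.

A, by 16.25 dB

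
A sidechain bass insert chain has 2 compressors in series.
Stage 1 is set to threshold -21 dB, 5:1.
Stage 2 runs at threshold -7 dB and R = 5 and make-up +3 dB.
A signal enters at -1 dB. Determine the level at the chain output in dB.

-14 dB

Stage 1: -1 dB is 20 dB over -21 dB; at 5:1 that becomes 4 dB over, giving -17 dB.
Stage 2: below threshold (-17 ≤ -7); passes unchanged; make-up brings it to -14 dB.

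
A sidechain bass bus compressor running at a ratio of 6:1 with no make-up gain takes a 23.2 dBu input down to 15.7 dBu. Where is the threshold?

14.2 dBu

Input is 9 dB above T (since output overshoot × R = input overshoot: (15.7 − T)·6 = 23.2 − T gives T = 14.2 dBu).
Check: 14.2 + (23.2 − 14.2)/6 = 14.2 + 1.5 = 15.7 dBu. ✓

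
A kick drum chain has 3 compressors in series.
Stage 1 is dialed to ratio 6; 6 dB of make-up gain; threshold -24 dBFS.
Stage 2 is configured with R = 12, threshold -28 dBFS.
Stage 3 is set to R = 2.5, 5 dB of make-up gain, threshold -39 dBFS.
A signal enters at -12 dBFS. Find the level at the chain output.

Stage 1: 12 dB above -24 dBFS, reduced 6:1 to 2 dB above → -22 dBFS; +6 dB make-up → -16 dBFS.
Stage 2: -16 dBFS is 12 dB over -28 dBFS; at 12:1 that becomes 1 dB over, giving -27 dBFS.
Stage 3: overshoot 12 dB → 12/2.5 = 4.8 dB → -34.2 dBFS; +5 dB make-up → -29.2 dBFS.

-29.2 dBFS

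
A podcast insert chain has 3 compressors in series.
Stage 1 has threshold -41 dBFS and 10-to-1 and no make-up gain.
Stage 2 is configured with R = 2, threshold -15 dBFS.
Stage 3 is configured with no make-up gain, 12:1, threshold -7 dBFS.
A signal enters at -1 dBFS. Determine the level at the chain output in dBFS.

-37 dBFS

Stage 1: 40 dB above -41 dBFS, reduced 10:1 to 4 dB above → -37 dBFS.
Stage 2: -37 dBFS is at or below the -15 dBFS threshold — no compression; output -37 dBFS.
Stage 3: below threshold (-37 ≤ -7); passes unchanged; output -37 dBFS.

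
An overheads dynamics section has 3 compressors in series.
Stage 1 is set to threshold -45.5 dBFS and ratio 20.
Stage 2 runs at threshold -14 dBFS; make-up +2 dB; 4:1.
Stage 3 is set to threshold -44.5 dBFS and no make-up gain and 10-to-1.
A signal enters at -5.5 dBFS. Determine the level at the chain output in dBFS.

-44.2 dBFS

Stage 1: -5.5 dBFS is 40 dB over -45.5 dBFS; at 20:1 that becomes 2 dB over, giving -43.5 dBFS.
Stage 2: -43.5 dBFS is at or below the -14 dBFS threshold — no compression; make-up brings it to -41.5 dBFS.
Stage 3: 3 dB above -44.5 dBFS, reduced 10:1 to 0.3 dB above → -44.2 dBFS.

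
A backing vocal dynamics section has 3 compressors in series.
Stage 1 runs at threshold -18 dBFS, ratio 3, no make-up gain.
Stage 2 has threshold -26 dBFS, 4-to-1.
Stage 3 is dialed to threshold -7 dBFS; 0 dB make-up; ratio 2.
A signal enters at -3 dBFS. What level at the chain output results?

-22.75 dBFS

Stage 1: 15 dB above -18 dBFS, reduced 3:1 to 5 dB above → -13 dBFS.
Stage 2: -13 dBFS is 13 dB over -26 dBFS; at 4:1 that becomes 3.25 dB over, giving -22.75 dBFS.
Stage 3: -22.75 dBFS is at or below the -7 dBFS threshold — no compression; output -22.75 dBFS.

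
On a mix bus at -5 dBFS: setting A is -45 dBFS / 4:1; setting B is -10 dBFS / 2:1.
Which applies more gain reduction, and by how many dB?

A: overshoot 40 dB → output overshoot 10 dB → GR 30 dB.
B: overshoot 5 dB → output overshoot 2.5 dB → GR 2.5 dB.
A reduces 27.5 dB more.

A, by 27.5 dB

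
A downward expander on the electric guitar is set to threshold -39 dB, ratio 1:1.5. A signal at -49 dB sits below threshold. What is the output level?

-54 dB

Undershoot = (-39) − (-49) = 10 dB.
At 1:1.5, that expands to 15 dB under threshold.
Output = -39 − 15 = -54 dB.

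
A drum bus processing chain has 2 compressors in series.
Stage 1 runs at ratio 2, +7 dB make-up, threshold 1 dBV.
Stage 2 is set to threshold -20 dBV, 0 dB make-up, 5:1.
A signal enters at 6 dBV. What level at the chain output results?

-13.9 dBV

Stage 1: overshoot 5 dB → 5/2 = 2.5 dB → 3.5 dBV; +7 dB make-up → 10.5 dBV.
Stage 2: overshoot 30.5 dB → 30.5/5 = 6.1 dB → -13.9 dBV.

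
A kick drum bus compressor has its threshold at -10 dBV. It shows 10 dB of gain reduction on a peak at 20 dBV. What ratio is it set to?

1.5:1

Input overshoot = 20 − (-10) = 30 dB.
Output overshoot = 30 − 10 = 20 dB.
Ratio = input overshoot / output overshoot = 30 / 20 = 1.5.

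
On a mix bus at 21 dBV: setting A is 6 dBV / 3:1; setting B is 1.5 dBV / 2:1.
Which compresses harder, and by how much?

A: GR = 15 − 15/3 = 10 dB.
B: GR = 19.5 − 19.5/2 = 9.75 dB.
A reduces 0.25 dB more.

A, by 0.25 dB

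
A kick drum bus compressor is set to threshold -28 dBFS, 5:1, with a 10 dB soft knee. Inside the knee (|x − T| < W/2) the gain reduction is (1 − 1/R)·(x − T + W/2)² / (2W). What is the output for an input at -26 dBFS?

-27.96 dBFS

x − T + W/2 = -26 − (-28) + 5 = 7.
GR = (1 − 1/5) × 7² / 20 = 0.8 × 49 / 20 = 1.96 dB.
Output = -26 − 1.96 = -27.96 dBFS.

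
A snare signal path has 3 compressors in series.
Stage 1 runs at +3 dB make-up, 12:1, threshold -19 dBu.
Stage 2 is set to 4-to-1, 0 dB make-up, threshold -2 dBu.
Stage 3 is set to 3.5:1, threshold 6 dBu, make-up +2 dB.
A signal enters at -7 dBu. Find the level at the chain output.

Stage 1: -7 dBu is 12 dB over -19 dBu; at 12:1 that becomes 1 dB over, giving -18 dBu; +3 dB make-up → -15 dBu.
Stage 2: below threshold (-15 ≤ -2); passes unchanged; output -15 dBu.
Stage 3: -15 dBu ≤ 6 dBu, so stage 3 doesn't engage; make-up brings it to -13 dBu.

-13 dBu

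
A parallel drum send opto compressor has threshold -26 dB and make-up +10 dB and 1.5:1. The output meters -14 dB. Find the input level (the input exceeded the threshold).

-23 dB

Stripping the +10 dB make-up gives -24 dB at the gain stage.
Post-compression overshoot = -24 − (-26) = 2 dB.
Undo the ratio: input overshoot = 2 × 1.5 = 3 dB, giving input = -23 dB.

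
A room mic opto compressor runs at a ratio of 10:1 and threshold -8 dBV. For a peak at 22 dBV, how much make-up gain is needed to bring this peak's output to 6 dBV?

11 dB

The peak compresses to -8 + 30/10 = -5 dBV.
To reach 6 dBV requires 6 − (-5) = 11 dB of make-up.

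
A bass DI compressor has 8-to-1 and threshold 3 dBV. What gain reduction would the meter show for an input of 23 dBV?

23 dBV exceeds the threshold by 20 dB.
After 8:1 compression the overshoot becomes 20/8 = 2.5 dB.
So the signal is attenuated by 20 − 2.5 = 17.5 dB.

17.5 dB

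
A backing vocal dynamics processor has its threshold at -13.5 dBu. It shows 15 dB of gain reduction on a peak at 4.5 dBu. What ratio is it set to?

6:1

Input overshoot = 4.5 − (-13.5) = 18 dB.
Output overshoot = 18 − 15 = 3 dB.
Ratio = input overshoot / output overshoot = 18 / 3 = 6.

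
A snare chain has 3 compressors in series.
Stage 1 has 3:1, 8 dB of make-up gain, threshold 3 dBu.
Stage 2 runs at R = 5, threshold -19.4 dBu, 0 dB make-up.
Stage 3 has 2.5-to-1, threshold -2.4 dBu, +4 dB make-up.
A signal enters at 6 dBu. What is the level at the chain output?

-9.12 dBu

Stage 1: 6 dBu is 3 dB over 3 dBu; at 3:1 that becomes 1 dB over, giving 4 dBu; +8 dB make-up → 12 dBu.
Stage 2: 31.4 dB above -19.4 dBu, reduced 5:1 to 6.28 dB above → -13.12 dBu.
Stage 3: below threshold (-13.12 ≤ -2.4); passes unchanged; make-up brings it to -9.12 dBu.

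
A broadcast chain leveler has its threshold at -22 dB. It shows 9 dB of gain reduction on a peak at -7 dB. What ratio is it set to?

Input overshoot = -7 − (-22) = 15 dB.
Output overshoot = 15 − 9 = 6 dB.
Ratio = input overshoot / output overshoot = 15 / 6 = 2.5.

2.5:1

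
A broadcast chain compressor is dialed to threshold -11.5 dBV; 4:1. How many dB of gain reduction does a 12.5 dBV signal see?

18 dB

Overshoot = 12.5 − (-11.5) = 24 dB.
At 4:1, output sits 24/4 = 6 dB above threshold.
GR = overshoot in − overshoot out = 24 − 6 = 18 dB.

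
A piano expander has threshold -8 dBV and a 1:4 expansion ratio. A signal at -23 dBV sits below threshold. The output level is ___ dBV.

Undershoot = (-8) − (-23) = 15 dB.
At 1:4, that expands to 60 dB under threshold.
Output = -8 − 60 = -68 dBV.

-68 dBV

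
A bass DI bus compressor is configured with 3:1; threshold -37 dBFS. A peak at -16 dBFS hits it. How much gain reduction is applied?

14 dB

Overshoot = -16 − (-37) = 21 dB.
A 3:1 ratio leaves 7 dB of that excess.
Gain reduction = 21 − 7 = 14 dB.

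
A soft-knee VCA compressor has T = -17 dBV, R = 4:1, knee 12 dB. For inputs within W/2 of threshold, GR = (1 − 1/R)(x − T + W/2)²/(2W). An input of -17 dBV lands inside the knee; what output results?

x − T + W/2 = -17 − (-17) + 6 = 6.
GR = (1 − 1/4) × 6² / 24 = 0.75 × 36 / 24 = 1.125 dB.
Output = -17 − 1.125 = -18.125 dBV.

-18.125 dBV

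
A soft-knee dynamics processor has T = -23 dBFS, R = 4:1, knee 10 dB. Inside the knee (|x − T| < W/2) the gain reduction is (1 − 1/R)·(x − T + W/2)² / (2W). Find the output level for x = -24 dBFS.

-24.6 dBFS

x − T + W/2 = -24 − (-23) + 5 = 4.
GR = (1 − 1/4) × 4² / 20 = 0.75 × 16 / 20 = 0.6 dB.
Output = -24 − 0.6 = -24.6 dBFS.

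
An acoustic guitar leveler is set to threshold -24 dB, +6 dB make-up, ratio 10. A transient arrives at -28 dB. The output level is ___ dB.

-28 dB is 4 dB below the -24 dB threshold, so no gain reduction is applied.
Make-up gain adds 6 dB: -28 + 6 = -22 dB.

-22 dB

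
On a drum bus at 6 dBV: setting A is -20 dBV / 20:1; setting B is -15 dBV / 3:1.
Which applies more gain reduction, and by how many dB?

A: overshoot 26 dB → output overshoot 1.3 dB → GR 24.7 dB.
B: overshoot 21 dB → output overshoot 7 dB → GR 14 dB.
A applies 10.7 dB more gain reduction.

A, by 10.7 dB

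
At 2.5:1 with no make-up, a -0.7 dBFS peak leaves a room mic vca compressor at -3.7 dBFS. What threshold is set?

Gain reduction = -0.7 − (-3.7) = 3 dB; output overshoot = GR / (R − 1) = 3 / 1.5 = 2 dB.
Threshold = output − output overshoot = -3.7 − 2 = -5.7 dBFS.

-5.7 dBFS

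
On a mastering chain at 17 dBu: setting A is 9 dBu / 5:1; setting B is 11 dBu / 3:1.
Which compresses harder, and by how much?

A: GR = 8 − 8/5 = 6.4 dB.
B: GR = 6 − 6/3 = 4 dB.
A reduces 2.4 dB more.

A, by 2.4 dB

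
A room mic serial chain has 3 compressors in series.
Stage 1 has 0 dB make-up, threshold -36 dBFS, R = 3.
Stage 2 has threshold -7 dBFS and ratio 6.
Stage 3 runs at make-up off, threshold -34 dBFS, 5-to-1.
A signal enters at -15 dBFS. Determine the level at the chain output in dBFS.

Stage 1: overshoot 21 dB → 21/3 = 7 dB → -29 dBFS.
Stage 2: -29 dBFS is at or below the -7 dBFS threshold — no compression; output -29 dBFS.
Stage 3: 5 dB above -34 dBFS, reduced 5:1 to 1 dB above → -33 dBFS.

-33 dBFS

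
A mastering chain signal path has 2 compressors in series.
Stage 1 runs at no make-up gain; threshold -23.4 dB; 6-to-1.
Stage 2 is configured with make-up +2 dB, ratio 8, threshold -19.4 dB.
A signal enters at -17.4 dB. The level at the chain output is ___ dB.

Stage 1: overshoot 6 dB → 6/6 = 1 dB → -22.4 dB.
Stage 2: -22.4 dB is at or below the -19.4 dB threshold — no compression; make-up brings it to -20.4 dB.

-20.4 dB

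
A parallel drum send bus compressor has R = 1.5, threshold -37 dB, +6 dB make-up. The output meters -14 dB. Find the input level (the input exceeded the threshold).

Stripping the +6 dB make-up gives -20 dB at the gain stage.
Post-compression overshoot = -20 − (-37) = 17 dB.
Before 1.5:1 compression the overshoot was 17 × 1.5 = 25.5 dB, so input = -37 + 25.5 = -11.5 dB.

-11.5 dB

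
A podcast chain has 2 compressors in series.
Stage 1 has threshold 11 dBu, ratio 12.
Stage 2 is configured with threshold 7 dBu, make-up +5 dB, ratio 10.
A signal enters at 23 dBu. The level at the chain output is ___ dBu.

12.5 dBu

Stage 1: 12 dB above 11 dBu, reduced 12:1 to 1 dB above → 12 dBu.
Stage 2: 12 dBu is 5 dB over 7 dBu; at 10:1 that becomes 0.5 dB over, giving 7.5 dBu; +5 dB make-up → 12.5 dBu.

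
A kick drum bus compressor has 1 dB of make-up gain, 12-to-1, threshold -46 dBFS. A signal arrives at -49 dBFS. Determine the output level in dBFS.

-48 dBFS

-49 dBFS is 3 dB below the -46 dBFS threshold, so no gain reduction is applied.
Make-up gain adds 1 dB: -49 + 1 = -48 dBFS.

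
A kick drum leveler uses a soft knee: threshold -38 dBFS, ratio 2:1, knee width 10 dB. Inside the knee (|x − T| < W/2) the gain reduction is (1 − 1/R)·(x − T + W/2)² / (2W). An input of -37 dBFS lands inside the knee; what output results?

x − T + W/2 = -37 − (-38) + 5 = 6.
GR = (1 − 1/2) × 6² / 20 = 0.5 × 36 / 20 = 0.9 dB.
Output = -37 − 0.9 = -37.9 dBFS.

-37.9 dBFS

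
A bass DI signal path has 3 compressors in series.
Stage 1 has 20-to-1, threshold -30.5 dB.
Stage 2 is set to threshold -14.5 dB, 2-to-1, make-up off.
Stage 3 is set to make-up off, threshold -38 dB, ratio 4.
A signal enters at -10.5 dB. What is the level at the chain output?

Stage 1: -10.5 dB is 20 dB over -30.5 dB; at 20:1 that becomes 1 dB over, giving -29.5 dB.
Stage 2: -29.5 dB ≤ -14.5 dB, so stage 2 doesn't engage; output -29.5 dB.
Stage 3: overshoot 8.5 dB → 8.5/4 = 2.125 dB → -35.875 dB.

-35.875 dB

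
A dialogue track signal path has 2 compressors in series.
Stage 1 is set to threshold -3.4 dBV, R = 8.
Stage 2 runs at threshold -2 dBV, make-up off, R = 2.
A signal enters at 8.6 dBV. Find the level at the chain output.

-1.95 dBV

Stage 1: overshoot 12 dB → 12/8 = 1.5 dB → -1.9 dBV.
Stage 2: 0.1 dB above -2 dBV, reduced 2:1 to 0.05 dB above → -1.95 dBV.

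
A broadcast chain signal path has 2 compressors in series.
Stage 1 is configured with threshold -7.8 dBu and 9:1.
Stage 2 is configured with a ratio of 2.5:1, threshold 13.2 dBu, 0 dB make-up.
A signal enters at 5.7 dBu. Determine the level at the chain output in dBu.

-6.3 dBu

Stage 1: 5.7 dBu is 13.5 dB over -7.8 dBu; at 9:1 that becomes 1.5 dB over, giving -6.3 dBu.
Stage 2: -6.3 dBu ≤ 13.2 dBu, so stage 2 doesn't engage; output -6.3 dBu.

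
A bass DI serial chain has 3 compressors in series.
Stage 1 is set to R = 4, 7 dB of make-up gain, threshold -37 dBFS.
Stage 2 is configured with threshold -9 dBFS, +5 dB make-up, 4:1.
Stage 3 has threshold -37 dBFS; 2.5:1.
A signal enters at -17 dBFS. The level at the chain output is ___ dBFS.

-30.2 dBFS

Stage 1: 20 dB above -37 dBFS, reduced 4:1 to 5 dB above → -32 dBFS; +7 dB make-up → -25 dBFS.
Stage 2: below threshold (-25 ≤ -9); passes unchanged; make-up brings it to -20 dBFS.
Stage 3: -20 dBFS is 17 dB over -37 dBFS; at 2.5:1 that becomes 6.8 dB over, giving -30.2 dBFS.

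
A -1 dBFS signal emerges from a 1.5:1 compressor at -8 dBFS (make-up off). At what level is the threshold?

-22 dBFS

Input is 21 dB above T (since output overshoot × R = input overshoot: (-8 − T)·1.5 = -1 − T gives T = -22 dBFS).
Check: -22 + (-1 − (-22))/1.5 = -22 + 14 = -8 dBFS. ✓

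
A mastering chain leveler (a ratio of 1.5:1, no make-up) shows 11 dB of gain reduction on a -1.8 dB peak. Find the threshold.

Let T be the threshold. Output overshoot = (input overshoot)/R, so -12.8 − T = (-1.8 − T)/1.5.
1.5·(-12.8 − T) = -1.8 − T → 0.5·T = -19.2 − (-1.8) = -17.4.
T = -17.4/0.5 = -34.8 dB.

-34.8 dB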